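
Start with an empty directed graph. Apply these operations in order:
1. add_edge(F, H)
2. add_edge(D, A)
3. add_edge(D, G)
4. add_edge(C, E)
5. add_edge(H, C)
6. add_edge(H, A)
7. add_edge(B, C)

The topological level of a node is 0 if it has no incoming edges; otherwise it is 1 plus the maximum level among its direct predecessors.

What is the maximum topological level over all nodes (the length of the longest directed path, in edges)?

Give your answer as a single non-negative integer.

Op 1: add_edge(F, H). Edges now: 1
Op 2: add_edge(D, A). Edges now: 2
Op 3: add_edge(D, G). Edges now: 3
Op 4: add_edge(C, E). Edges now: 4
Op 5: add_edge(H, C). Edges now: 5
Op 6: add_edge(H, A). Edges now: 6
Op 7: add_edge(B, C). Edges now: 7
Compute levels (Kahn BFS):
  sources (in-degree 0): B, D, F
  process B: level=0
    B->C: in-degree(C)=1, level(C)>=1
  process D: level=0
    D->A: in-degree(A)=1, level(A)>=1
    D->G: in-degree(G)=0, level(G)=1, enqueue
  process F: level=0
    F->H: in-degree(H)=0, level(H)=1, enqueue
  process G: level=1
  process H: level=1
    H->A: in-degree(A)=0, level(A)=2, enqueue
    H->C: in-degree(C)=0, level(C)=2, enqueue
  process A: level=2
  process C: level=2
    C->E: in-degree(E)=0, level(E)=3, enqueue
  process E: level=3
All levels: A:2, B:0, C:2, D:0, E:3, F:0, G:1, H:1
max level = 3

Answer: 3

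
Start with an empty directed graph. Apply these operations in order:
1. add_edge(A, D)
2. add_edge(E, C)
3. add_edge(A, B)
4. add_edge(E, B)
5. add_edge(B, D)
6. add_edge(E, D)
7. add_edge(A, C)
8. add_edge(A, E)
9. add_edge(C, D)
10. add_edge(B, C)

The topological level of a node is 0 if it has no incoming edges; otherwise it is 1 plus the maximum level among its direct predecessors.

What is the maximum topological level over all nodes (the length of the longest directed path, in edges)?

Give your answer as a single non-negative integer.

Op 1: add_edge(A, D). Edges now: 1
Op 2: add_edge(E, C). Edges now: 2
Op 3: add_edge(A, B). Edges now: 3
Op 4: add_edge(E, B). Edges now: 4
Op 5: add_edge(B, D). Edges now: 5
Op 6: add_edge(E, D). Edges now: 6
Op 7: add_edge(A, C). Edges now: 7
Op 8: add_edge(A, E). Edges now: 8
Op 9: add_edge(C, D). Edges now: 9
Op 10: add_edge(B, C). Edges now: 10
Compute levels (Kahn BFS):
  sources (in-degree 0): A
  process A: level=0
    A->B: in-degree(B)=1, level(B)>=1
    A->C: in-degree(C)=2, level(C)>=1
    A->D: in-degree(D)=3, level(D)>=1
    A->E: in-degree(E)=0, level(E)=1, enqueue
  process E: level=1
    E->B: in-degree(B)=0, level(B)=2, enqueue
    E->C: in-degree(C)=1, level(C)>=2
    E->D: in-degree(D)=2, level(D)>=2
  process B: level=2
    B->C: in-degree(C)=0, level(C)=3, enqueue
    B->D: in-degree(D)=1, level(D)>=3
  process C: level=3
    C->D: in-degree(D)=0, level(D)=4, enqueue
  process D: level=4
All levels: A:0, B:2, C:3, D:4, E:1
max level = 4

Answer: 4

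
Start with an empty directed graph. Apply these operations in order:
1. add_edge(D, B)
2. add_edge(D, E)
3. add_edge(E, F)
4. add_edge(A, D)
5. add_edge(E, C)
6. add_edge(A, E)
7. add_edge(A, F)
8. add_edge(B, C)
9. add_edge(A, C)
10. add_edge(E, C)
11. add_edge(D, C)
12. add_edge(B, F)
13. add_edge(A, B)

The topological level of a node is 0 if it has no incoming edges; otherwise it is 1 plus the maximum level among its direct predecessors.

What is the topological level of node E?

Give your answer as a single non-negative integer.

Op 1: add_edge(D, B). Edges now: 1
Op 2: add_edge(D, E). Edges now: 2
Op 3: add_edge(E, F). Edges now: 3
Op 4: add_edge(A, D). Edges now: 4
Op 5: add_edge(E, C). Edges now: 5
Op 6: add_edge(A, E). Edges now: 6
Op 7: add_edge(A, F). Edges now: 7
Op 8: add_edge(B, C). Edges now: 8
Op 9: add_edge(A, C). Edges now: 9
Op 10: add_edge(E, C) (duplicate, no change). Edges now: 9
Op 11: add_edge(D, C). Edges now: 10
Op 12: add_edge(B, F). Edges now: 11
Op 13: add_edge(A, B). Edges now: 12
Compute levels (Kahn BFS):
  sources (in-degree 0): A
  process A: level=0
    A->B: in-degree(B)=1, level(B)>=1
    A->C: in-degree(C)=3, level(C)>=1
    A->D: in-degree(D)=0, level(D)=1, enqueue
    A->E: in-degree(E)=1, level(E)>=1
    A->F: in-degree(F)=2, level(F)>=1
  process D: level=1
    D->B: in-degree(B)=0, level(B)=2, enqueue
    D->C: in-degree(C)=2, level(C)>=2
    D->E: in-degree(E)=0, level(E)=2, enqueue
  process B: level=2
    B->C: in-degree(C)=1, level(C)>=3
    B->F: in-degree(F)=1, level(F)>=3
  process E: level=2
    E->C: in-degree(C)=0, level(C)=3, enqueue
    E->F: in-degree(F)=0, level(F)=3, enqueue
  process C: level=3
  process F: level=3
All levels: A:0, B:2, C:3, D:1, E:2, F:3
level(E) = 2

Answer: 2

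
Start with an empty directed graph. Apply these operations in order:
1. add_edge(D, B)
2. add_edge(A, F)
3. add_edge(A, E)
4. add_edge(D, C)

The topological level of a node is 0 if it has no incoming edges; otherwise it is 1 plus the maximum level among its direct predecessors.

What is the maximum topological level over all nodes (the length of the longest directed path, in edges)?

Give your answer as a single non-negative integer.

Op 1: add_edge(D, B). Edges now: 1
Op 2: add_edge(A, F). Edges now: 2
Op 3: add_edge(A, E). Edges now: 3
Op 4: add_edge(D, C). Edges now: 4
Compute levels (Kahn BFS):
  sources (in-degree 0): A, D
  process A: level=0
    A->E: in-degree(E)=0, level(E)=1, enqueue
    A->F: in-degree(F)=0, level(F)=1, enqueue
  process D: level=0
    D->B: in-degree(B)=0, level(B)=1, enqueue
    D->C: in-degree(C)=0, level(C)=1, enqueue
  process E: level=1
  process F: level=1
  process B: level=1
  process C: level=1
All levels: A:0, B:1, C:1, D:0, E:1, F:1
max level = 1

Answer: 1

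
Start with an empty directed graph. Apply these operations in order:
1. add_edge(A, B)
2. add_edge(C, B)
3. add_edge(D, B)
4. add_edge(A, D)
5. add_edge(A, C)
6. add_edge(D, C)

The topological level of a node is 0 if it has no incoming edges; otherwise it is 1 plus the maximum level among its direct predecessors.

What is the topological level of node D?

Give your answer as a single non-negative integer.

Answer: 1

Derivation:
Op 1: add_edge(A, B). Edges now: 1
Op 2: add_edge(C, B). Edges now: 2
Op 3: add_edge(D, B). Edges now: 3
Op 4: add_edge(A, D). Edges now: 4
Op 5: add_edge(A, C). Edges now: 5
Op 6: add_edge(D, C). Edges now: 6
Compute levels (Kahn BFS):
  sources (in-degree 0): A
  process A: level=0
    A->B: in-degree(B)=2, level(B)>=1
    A->C: in-degree(C)=1, level(C)>=1
    A->D: in-degree(D)=0, level(D)=1, enqueue
  process D: level=1
    D->B: in-degree(B)=1, level(B)>=2
    D->C: in-degree(C)=0, level(C)=2, enqueue
  process C: level=2
    C->B: in-degree(B)=0, level(B)=3, enqueue
  process B: level=3
All levels: A:0, B:3, C:2, D:1
level(D) = 1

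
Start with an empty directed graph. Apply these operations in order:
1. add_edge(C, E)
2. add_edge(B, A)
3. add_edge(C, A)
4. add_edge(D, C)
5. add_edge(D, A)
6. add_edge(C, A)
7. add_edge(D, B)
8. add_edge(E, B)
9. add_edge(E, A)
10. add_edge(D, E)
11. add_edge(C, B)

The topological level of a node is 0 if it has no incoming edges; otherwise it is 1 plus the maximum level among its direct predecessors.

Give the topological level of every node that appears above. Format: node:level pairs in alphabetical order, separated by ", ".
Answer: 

Op 1: add_edge(C, E). Edges now: 1
Op 2: add_edge(B, A). Edges now: 2
Op 3: add_edge(C, A). Edges now: 3
Op 4: add_edge(D, C). Edges now: 4
Op 5: add_edge(D, A). Edges now: 5
Op 6: add_edge(C, A) (duplicate, no change). Edges now: 5
Op 7: add_edge(D, B). Edges now: 6
Op 8: add_edge(E, B). Edges now: 7
Op 9: add_edge(E, A). Edges now: 8
Op 10: add_edge(D, E). Edges now: 9
Op 11: add_edge(C, B). Edges now: 10
Compute levels (Kahn BFS):
  sources (in-degree 0): D
  process D: level=0
    D->A: in-degree(A)=3, level(A)>=1
    D->B: in-degree(B)=2, level(B)>=1
    D->C: in-degree(C)=0, level(C)=1, enqueue
    D->E: in-degree(E)=1, level(E)>=1
  process C: level=1
    C->A: in-degree(A)=2, level(A)>=2
    C->B: in-degree(B)=1, level(B)>=2
    C->E: in-degree(E)=0, level(E)=2, enqueue
  process E: level=2
    E->A: in-degree(A)=1, level(A)>=3
    E->B: in-degree(B)=0, level(B)=3, enqueue
  process B: level=3
    B->A: in-degree(A)=0, level(A)=4, enqueue
  process A: level=4
All levels: A:4, B:3, C:1, D:0, E:2

Answer: A:4, B:3, C:1, D:0, E:2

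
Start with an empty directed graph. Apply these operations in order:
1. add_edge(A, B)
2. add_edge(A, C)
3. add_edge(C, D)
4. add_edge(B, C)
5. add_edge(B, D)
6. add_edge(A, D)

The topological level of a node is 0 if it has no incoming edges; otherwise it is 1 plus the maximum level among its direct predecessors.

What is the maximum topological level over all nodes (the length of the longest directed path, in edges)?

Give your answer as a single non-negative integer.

Answer: 3

Derivation:
Op 1: add_edge(A, B). Edges now: 1
Op 2: add_edge(A, C). Edges now: 2
Op 3: add_edge(C, D). Edges now: 3
Op 4: add_edge(B, C). Edges now: 4
Op 5: add_edge(B, D). Edges now: 5
Op 6: add_edge(A, D). Edges now: 6
Compute levels (Kahn BFS):
  sources (in-degree 0): A
  process A: level=0
    A->B: in-degree(B)=0, level(B)=1, enqueue
    A->C: in-degree(C)=1, level(C)>=1
    A->D: in-degree(D)=2, level(D)>=1
  process B: level=1
    B->C: in-degree(C)=0, level(C)=2, enqueue
    B->D: in-degree(D)=1, level(D)>=2
  process C: level=2
    C->D: in-degree(D)=0, level(D)=3, enqueue
  process D: level=3
All levels: A:0, B:1, C:2, D:3
max level = 3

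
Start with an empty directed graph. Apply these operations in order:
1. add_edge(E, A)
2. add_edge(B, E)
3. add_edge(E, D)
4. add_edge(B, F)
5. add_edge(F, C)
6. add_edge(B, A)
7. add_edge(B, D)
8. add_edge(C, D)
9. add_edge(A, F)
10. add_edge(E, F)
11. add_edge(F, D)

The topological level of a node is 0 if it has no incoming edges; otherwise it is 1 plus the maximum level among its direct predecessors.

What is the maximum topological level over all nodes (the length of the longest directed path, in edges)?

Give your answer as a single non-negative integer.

Op 1: add_edge(E, A). Edges now: 1
Op 2: add_edge(B, E). Edges now: 2
Op 3: add_edge(E, D). Edges now: 3
Op 4: add_edge(B, F). Edges now: 4
Op 5: add_edge(F, C). Edges now: 5
Op 6: add_edge(B, A). Edges now: 6
Op 7: add_edge(B, D). Edges now: 7
Op 8: add_edge(C, D). Edges now: 8
Op 9: add_edge(A, F). Edges now: 9
Op 10: add_edge(E, F). Edges now: 10
Op 11: add_edge(F, D). Edges now: 11
Compute levels (Kahn BFS):
  sources (in-degree 0): B
  process B: level=0
    B->A: in-degree(A)=1, level(A)>=1
    B->D: in-degree(D)=3, level(D)>=1
    B->E: in-degree(E)=0, level(E)=1, enqueue
    B->F: in-degree(F)=2, level(F)>=1
  process E: level=1
    E->A: in-degree(A)=0, level(A)=2, enqueue
    E->D: in-degree(D)=2, level(D)>=2
    E->F: in-degree(F)=1, level(F)>=2
  process A: level=2
    A->F: in-degree(F)=0, level(F)=3, enqueue
  process F: level=3
    F->C: in-degree(C)=0, level(C)=4, enqueue
    F->D: in-degree(D)=1, level(D)>=4
  process C: level=4
    C->D: in-degree(D)=0, level(D)=5, enqueue
  process D: level=5
All levels: A:2, B:0, C:4, D:5, E:1, F:3
max level = 5

Answer: 5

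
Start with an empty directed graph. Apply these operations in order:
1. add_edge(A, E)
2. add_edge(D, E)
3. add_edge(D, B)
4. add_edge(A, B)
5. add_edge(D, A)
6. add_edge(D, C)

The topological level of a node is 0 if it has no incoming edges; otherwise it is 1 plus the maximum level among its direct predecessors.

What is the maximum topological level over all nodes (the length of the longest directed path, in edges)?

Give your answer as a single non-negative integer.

Op 1: add_edge(A, E). Edges now: 1
Op 2: add_edge(D, E). Edges now: 2
Op 3: add_edge(D, B). Edges now: 3
Op 4: add_edge(A, B). Edges now: 4
Op 5: add_edge(D, A). Edges now: 5
Op 6: add_edge(D, C). Edges now: 6
Compute levels (Kahn BFS):
  sources (in-degree 0): D
  process D: level=0
    D->A: in-degree(A)=0, level(A)=1, enqueue
    D->B: in-degree(B)=1, level(B)>=1
    D->C: in-degree(C)=0, level(C)=1, enqueue
    D->E: in-degree(E)=1, level(E)>=1
  process A: level=1
    A->B: in-degree(B)=0, level(B)=2, enqueue
    A->E: in-degree(E)=0, level(E)=2, enqueue
  process C: level=1
  process B: level=2
  process E: level=2
All levels: A:1, B:2, C:1, D:0, E:2
max level = 2

Answer: 2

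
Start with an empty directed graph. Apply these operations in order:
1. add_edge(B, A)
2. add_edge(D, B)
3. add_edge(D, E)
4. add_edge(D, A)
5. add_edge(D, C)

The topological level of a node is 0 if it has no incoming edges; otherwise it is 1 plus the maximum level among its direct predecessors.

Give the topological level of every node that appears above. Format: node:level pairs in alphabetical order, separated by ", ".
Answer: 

Answer: A:2, B:1, C:1, D:0, E:1

Derivation:
Op 1: add_edge(B, A). Edges now: 1
Op 2: add_edge(D, B). Edges now: 2
Op 3: add_edge(D, E). Edges now: 3
Op 4: add_edge(D, A). Edges now: 4
Op 5: add_edge(D, C). Edges now: 5
Compute levels (Kahn BFS):
  sources (in-degree 0): D
  process D: level=0
    D->A: in-degree(A)=1, level(A)>=1
    D->B: in-degree(B)=0, level(B)=1, enqueue
    D->C: in-degree(C)=0, level(C)=1, enqueue
    D->E: in-degree(E)=0, level(E)=1, enqueue
  process B: level=1
    B->A: in-degree(A)=0, level(A)=2, enqueue
  process C: level=1
  process E: level=1
  process A: level=2
All levels: A:2, B:1, C:1, D:0, E:1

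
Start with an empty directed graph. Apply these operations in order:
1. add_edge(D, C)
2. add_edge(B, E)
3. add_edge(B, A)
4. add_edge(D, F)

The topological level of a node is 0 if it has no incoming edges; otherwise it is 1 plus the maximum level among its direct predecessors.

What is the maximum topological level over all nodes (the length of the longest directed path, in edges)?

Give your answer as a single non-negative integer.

Answer: 1

Derivation:
Op 1: add_edge(D, C). Edges now: 1
Op 2: add_edge(B, E). Edges now: 2
Op 3: add_edge(B, A). Edges now: 3
Op 4: add_edge(D, F). Edges now: 4
Compute levels (Kahn BFS):
  sources (in-degree 0): B, D
  process B: level=0
    B->A: in-degree(A)=0, level(A)=1, enqueue
    B->E: in-degree(E)=0, level(E)=1, enqueue
  process D: level=0
    D->C: in-degree(C)=0, level(C)=1, enqueue
    D->F: in-degree(F)=0, level(F)=1, enqueue
  process A: level=1
  process E: level=1
  process C: level=1
  process F: level=1
All levels: A:1, B:0, C:1, D:0, E:1, F:1
max level = 1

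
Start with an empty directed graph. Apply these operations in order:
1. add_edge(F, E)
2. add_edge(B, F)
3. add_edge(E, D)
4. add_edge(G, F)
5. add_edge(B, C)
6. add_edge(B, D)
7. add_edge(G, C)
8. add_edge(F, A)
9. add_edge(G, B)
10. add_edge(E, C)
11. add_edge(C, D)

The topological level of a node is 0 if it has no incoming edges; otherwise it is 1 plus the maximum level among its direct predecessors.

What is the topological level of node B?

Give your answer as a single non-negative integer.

Answer: 1

Derivation:
Op 1: add_edge(F, E). Edges now: 1
Op 2: add_edge(B, F). Edges now: 2
Op 3: add_edge(E, D). Edges now: 3
Op 4: add_edge(G, F). Edges now: 4
Op 5: add_edge(B, C). Edges now: 5
Op 6: add_edge(B, D). Edges now: 6
Op 7: add_edge(G, C). Edges now: 7
Op 8: add_edge(F, A). Edges now: 8
Op 9: add_edge(G, B). Edges now: 9
Op 10: add_edge(E, C). Edges now: 10
Op 11: add_edge(C, D). Edges now: 11
Compute levels (Kahn BFS):
  sources (in-degree 0): G
  process G: level=0
    G->B: in-degree(B)=0, level(B)=1, enqueue
    G->C: in-degree(C)=2, level(C)>=1
    G->F: in-degree(F)=1, level(F)>=1
  process B: level=1
    B->C: in-degree(C)=1, level(C)>=2
    B->D: in-degree(D)=2, level(D)>=2
    B->F: in-degree(F)=0, level(F)=2, enqueue
  process F: level=2
    F->A: in-degree(A)=0, level(A)=3, enqueue
    F->E: in-degree(E)=0, level(E)=3, enqueue
  process A: level=3
  process E: level=3
    E->C: in-degree(C)=0, level(C)=4, enqueue
    E->D: in-degree(D)=1, level(D)>=4
  process C: level=4
    C->D: in-degree(D)=0, level(D)=5, enqueue
  process D: level=5
All levels: A:3, B:1, C:4, D:5, E:3, F:2, G:0
level(B) = 1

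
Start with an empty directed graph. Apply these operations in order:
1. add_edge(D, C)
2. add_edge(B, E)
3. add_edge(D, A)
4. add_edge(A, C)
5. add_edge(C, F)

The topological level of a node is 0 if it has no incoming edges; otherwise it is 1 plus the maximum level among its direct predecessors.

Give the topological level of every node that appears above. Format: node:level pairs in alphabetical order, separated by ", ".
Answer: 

Op 1: add_edge(D, C). Edges now: 1
Op 2: add_edge(B, E). Edges now: 2
Op 3: add_edge(D, A). Edges now: 3
Op 4: add_edge(A, C). Edges now: 4
Op 5: add_edge(C, F). Edges now: 5
Compute levels (Kahn BFS):
  sources (in-degree 0): B, D
  process B: level=0
    B->E: in-degree(E)=0, level(E)=1, enqueue
  process D: level=0
    D->A: in-degree(A)=0, level(A)=1, enqueue
    D->C: in-degree(C)=1, level(C)>=1
  process E: level=1
  process A: level=1
    A->C: in-degree(C)=0, level(C)=2, enqueue
  process C: level=2
    C->F: in-degree(F)=0, level(F)=3, enqueue
  process F: level=3
All levels: A:1, B:0, C:2, D:0, E:1, F:3

Answer: A:1, B:0, C:2, D:0, E:1, F:3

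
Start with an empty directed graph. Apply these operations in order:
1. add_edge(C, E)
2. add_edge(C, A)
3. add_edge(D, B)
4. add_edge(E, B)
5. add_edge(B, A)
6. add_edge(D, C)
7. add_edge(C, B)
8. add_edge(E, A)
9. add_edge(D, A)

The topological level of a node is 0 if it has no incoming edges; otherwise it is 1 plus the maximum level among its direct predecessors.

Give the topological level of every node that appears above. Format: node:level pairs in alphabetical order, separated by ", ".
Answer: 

Op 1: add_edge(C, E). Edges now: 1
Op 2: add_edge(C, A). Edges now: 2
Op 3: add_edge(D, B). Edges now: 3
Op 4: add_edge(E, B). Edges now: 4
Op 5: add_edge(B, A). Edges now: 5
Op 6: add_edge(D, C). Edges now: 6
Op 7: add_edge(C, B). Edges now: 7
Op 8: add_edge(E, A). Edges now: 8
Op 9: add_edge(D, A). Edges now: 9
Compute levels (Kahn BFS):
  sources (in-degree 0): D
  process D: level=0
    D->A: in-degree(A)=3, level(A)>=1
    D->B: in-degree(B)=2, level(B)>=1
    D->C: in-degree(C)=0, level(C)=1, enqueue
  process C: level=1
    C->A: in-degree(A)=2, level(A)>=2
    C->B: in-degree(B)=1, level(B)>=2
    C->E: in-degree(E)=0, level(E)=2, enqueue
  process E: level=2
    E->A: in-degree(A)=1, level(A)>=3
    E->B: in-degree(B)=0, level(B)=3, enqueue
  process B: level=3
    B->A: in-degree(A)=0, level(A)=4, enqueue
  process A: level=4
All levels: A:4, B:3, C:1, D:0, E:2

Answer: A:4, B:3, C:1, D:0, E:2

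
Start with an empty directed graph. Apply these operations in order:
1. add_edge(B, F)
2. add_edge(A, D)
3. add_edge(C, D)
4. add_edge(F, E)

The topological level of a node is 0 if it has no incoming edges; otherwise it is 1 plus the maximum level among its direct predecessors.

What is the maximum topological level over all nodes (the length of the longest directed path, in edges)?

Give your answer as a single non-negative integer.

Op 1: add_edge(B, F). Edges now: 1
Op 2: add_edge(A, D). Edges now: 2
Op 3: add_edge(C, D). Edges now: 3
Op 4: add_edge(F, E). Edges now: 4
Compute levels (Kahn BFS):
  sources (in-degree 0): A, B, C
  process A: level=0
    A->D: in-degree(D)=1, level(D)>=1
  process B: level=0
    B->F: in-degree(F)=0, level(F)=1, enqueue
  process C: level=0
    C->D: in-degree(D)=0, level(D)=1, enqueue
  process F: level=1
    F->E: in-degree(E)=0, level(E)=2, enqueue
  process D: level=1
  process E: level=2
All levels: A:0, B:0, C:0, D:1, E:2, F:1
max level = 2

Answer: 2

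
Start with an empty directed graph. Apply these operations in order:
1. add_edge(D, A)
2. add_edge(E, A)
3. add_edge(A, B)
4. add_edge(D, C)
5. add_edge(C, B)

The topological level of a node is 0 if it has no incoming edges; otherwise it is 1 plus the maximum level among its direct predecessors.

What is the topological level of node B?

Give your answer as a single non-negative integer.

Answer: 2

Derivation:
Op 1: add_edge(D, A). Edges now: 1
Op 2: add_edge(E, A). Edges now: 2
Op 3: add_edge(A, B). Edges now: 3
Op 4: add_edge(D, C). Edges now: 4
Op 5: add_edge(C, B). Edges now: 5
Compute levels (Kahn BFS):
  sources (in-degree 0): D, E
  process D: level=0
    D->A: in-degree(A)=1, level(A)>=1
    D->C: in-degree(C)=0, level(C)=1, enqueue
  process E: level=0
    E->A: in-degree(A)=0, level(A)=1, enqueue
  process C: level=1
    C->B: in-degree(B)=1, level(B)>=2
  process A: level=1
    A->B: in-degree(B)=0, level(B)=2, enqueue
  process B: level=2
All levels: A:1, B:2, C:1, D:0, E:0
level(B) = 2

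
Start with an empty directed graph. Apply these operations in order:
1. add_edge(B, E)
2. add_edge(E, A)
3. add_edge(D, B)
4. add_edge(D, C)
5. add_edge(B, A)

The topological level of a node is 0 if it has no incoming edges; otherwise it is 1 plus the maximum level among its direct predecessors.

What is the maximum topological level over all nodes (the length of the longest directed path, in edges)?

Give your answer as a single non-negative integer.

Answer: 3

Derivation:
Op 1: add_edge(B, E). Edges now: 1
Op 2: add_edge(E, A). Edges now: 2
Op 3: add_edge(D, B). Edges now: 3
Op 4: add_edge(D, C). Edges now: 4
Op 5: add_edge(B, A). Edges now: 5
Compute levels (Kahn BFS):
  sources (in-degree 0): D
  process D: level=0
    D->B: in-degree(B)=0, level(B)=1, enqueue
    D->C: in-degree(C)=0, level(C)=1, enqueue
  process B: level=1
    B->A: in-degree(A)=1, level(A)>=2
    B->E: in-degree(E)=0, level(E)=2, enqueue
  process C: level=1
  process E: level=2
    E->A: in-degree(A)=0, level(A)=3, enqueue
  process A: level=3
All levels: A:3, B:1, C:1, D:0, E:2
max level = 3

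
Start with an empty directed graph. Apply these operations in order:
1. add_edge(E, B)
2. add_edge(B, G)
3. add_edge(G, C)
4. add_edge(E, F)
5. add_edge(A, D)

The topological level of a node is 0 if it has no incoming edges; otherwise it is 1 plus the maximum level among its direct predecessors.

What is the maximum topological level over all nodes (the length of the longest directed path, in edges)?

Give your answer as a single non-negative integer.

Answer: 3

Derivation:
Op 1: add_edge(E, B). Edges now: 1
Op 2: add_edge(B, G). Edges now: 2
Op 3: add_edge(G, C). Edges now: 3
Op 4: add_edge(E, F). Edges now: 4
Op 5: add_edge(A, D). Edges now: 5
Compute levels (Kahn BFS):
  sources (in-degree 0): A, E
  process A: level=0
    A->D: in-degree(D)=0, level(D)=1, enqueue
  process E: level=0
    E->B: in-degree(B)=0, level(B)=1, enqueue
    E->F: in-degree(F)=0, level(F)=1, enqueue
  process D: level=1
  process B: level=1
    B->G: in-degree(G)=0, level(G)=2, enqueue
  process F: level=1
  process G: level=2
    G->C: in-degree(C)=0, level(C)=3, enqueue
  process C: level=3
All levels: A:0, B:1, C:3, D:1, E:0, F:1, G:2
max level = 3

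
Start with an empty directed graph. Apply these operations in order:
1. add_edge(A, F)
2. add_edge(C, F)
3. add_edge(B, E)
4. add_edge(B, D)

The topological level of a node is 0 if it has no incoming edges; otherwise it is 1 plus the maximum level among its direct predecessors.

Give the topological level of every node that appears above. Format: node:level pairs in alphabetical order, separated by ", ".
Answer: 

Op 1: add_edge(A, F). Edges now: 1
Op 2: add_edge(C, F). Edges now: 2
Op 3: add_edge(B, E). Edges now: 3
Op 4: add_edge(B, D). Edges now: 4
Compute levels (Kahn BFS):
  sources (in-degree 0): A, B, C
  process A: level=0
    A->F: in-degree(F)=1, level(F)>=1
  process B: level=0
    B->D: in-degree(D)=0, level(D)=1, enqueue
    B->E: in-degree(E)=0, level(E)=1, enqueue
  process C: level=0
    C->F: in-degree(F)=0, level(F)=1, enqueue
  process D: level=1
  process E: level=1
  process F: level=1
All levels: A:0, B:0, C:0, D:1, E:1, F:1

Answer: A:0, B:0, C:0, D:1, E:1, F:1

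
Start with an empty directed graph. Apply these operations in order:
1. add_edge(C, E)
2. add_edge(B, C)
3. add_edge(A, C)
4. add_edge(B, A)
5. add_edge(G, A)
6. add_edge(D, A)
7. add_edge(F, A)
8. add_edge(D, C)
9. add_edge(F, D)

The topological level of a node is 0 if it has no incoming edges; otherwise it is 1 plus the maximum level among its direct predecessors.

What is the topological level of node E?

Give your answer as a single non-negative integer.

Answer: 4

Derivation:
Op 1: add_edge(C, E). Edges now: 1
Op 2: add_edge(B, C). Edges now: 2
Op 3: add_edge(A, C). Edges now: 3
Op 4: add_edge(B, A). Edges now: 4
Op 5: add_edge(G, A). Edges now: 5
Op 6: add_edge(D, A). Edges now: 6
Op 7: add_edge(F, A). Edges now: 7
Op 8: add_edge(D, C). Edges now: 8
Op 9: add_edge(F, D). Edges now: 9
Compute levels (Kahn BFS):
  sources (in-degree 0): B, F, G
  process B: level=0
    B->A: in-degree(A)=3, level(A)>=1
    B->C: in-degree(C)=2, level(C)>=1
  process F: level=0
    F->A: in-degree(A)=2, level(A)>=1
    F->D: in-degree(D)=0, level(D)=1, enqueue
  process G: level=0
    G->A: in-degree(A)=1, level(A)>=1
  process D: level=1
    D->A: in-degree(A)=0, level(A)=2, enqueue
    D->C: in-degree(C)=1, level(C)>=2
  process A: level=2
    A->C: in-degree(C)=0, level(C)=3, enqueue
  process C: level=3
    C->E: in-degree(E)=0, level(E)=4, enqueue
  process E: level=4
All levels: A:2, B:0, C:3, D:1, E:4, F:0, G:0
level(E) = 4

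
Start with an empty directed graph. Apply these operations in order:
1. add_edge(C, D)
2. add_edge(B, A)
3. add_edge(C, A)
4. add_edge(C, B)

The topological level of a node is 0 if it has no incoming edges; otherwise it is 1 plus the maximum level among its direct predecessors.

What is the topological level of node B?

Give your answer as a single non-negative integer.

Answer: 1

Derivation:
Op 1: add_edge(C, D). Edges now: 1
Op 2: add_edge(B, A). Edges now: 2
Op 3: add_edge(C, A). Edges now: 3
Op 4: add_edge(C, B). Edges now: 4
Compute levels (Kahn BFS):
  sources (in-degree 0): C
  process C: level=0
    C->A: in-degree(A)=1, level(A)>=1
    C->B: in-degree(B)=0, level(B)=1, enqueue
    C->D: in-degree(D)=0, level(D)=1, enqueue
  process B: level=1
    B->A: in-degree(A)=0, level(A)=2, enqueue
  process D: level=1
  process A: level=2
All levels: A:2, B:1, C:0, D:1
level(B) = 1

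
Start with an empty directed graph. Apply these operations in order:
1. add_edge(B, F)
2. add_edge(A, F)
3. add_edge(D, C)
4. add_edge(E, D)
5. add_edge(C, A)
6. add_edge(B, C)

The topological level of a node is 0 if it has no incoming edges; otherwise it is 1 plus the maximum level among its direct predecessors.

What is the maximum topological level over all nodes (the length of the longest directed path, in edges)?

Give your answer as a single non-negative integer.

Answer: 4

Derivation:
Op 1: add_edge(B, F). Edges now: 1
Op 2: add_edge(A, F). Edges now: 2
Op 3: add_edge(D, C). Edges now: 3
Op 4: add_edge(E, D). Edges now: 4
Op 5: add_edge(C, A). Edges now: 5
Op 6: add_edge(B, C). Edges now: 6
Compute levels (Kahn BFS):
  sources (in-degree 0): B, E
  process B: level=0
    B->C: in-degree(C)=1, level(C)>=1
    B->F: in-degree(F)=1, level(F)>=1
  process E: level=0
    E->D: in-degree(D)=0, level(D)=1, enqueue
  process D: level=1
    D->C: in-degree(C)=0, level(C)=2, enqueue
  process C: level=2
    C->A: in-degree(A)=0, level(A)=3, enqueue
  process A: level=3
    A->F: in-degree(F)=0, level(F)=4, enqueue
  process F: level=4
All levels: A:3, B:0, C:2, D:1, E:0, F:4
max level = 4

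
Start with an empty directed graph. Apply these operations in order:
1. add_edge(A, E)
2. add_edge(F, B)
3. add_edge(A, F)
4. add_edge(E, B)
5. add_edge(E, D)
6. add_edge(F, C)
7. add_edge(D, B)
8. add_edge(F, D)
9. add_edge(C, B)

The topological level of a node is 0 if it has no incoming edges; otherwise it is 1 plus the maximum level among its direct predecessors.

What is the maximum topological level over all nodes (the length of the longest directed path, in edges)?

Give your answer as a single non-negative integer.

Answer: 3

Derivation:
Op 1: add_edge(A, E). Edges now: 1
Op 2: add_edge(F, B). Edges now: 2
Op 3: add_edge(A, F). Edges now: 3
Op 4: add_edge(E, B). Edges now: 4
Op 5: add_edge(E, D). Edges now: 5
Op 6: add_edge(F, C). Edges now: 6
Op 7: add_edge(D, B). Edges now: 7
Op 8: add_edge(F, D). Edges now: 8
Op 9: add_edge(C, B). Edges now: 9
Compute levels (Kahn BFS):
  sources (in-degree 0): A
  process A: level=0
    A->E: in-degree(E)=0, level(E)=1, enqueue
    A->F: in-degree(F)=0, level(F)=1, enqueue
  process E: level=1
    E->B: in-degree(B)=3, level(B)>=2
    E->D: in-degree(D)=1, level(D)>=2
  process F: level=1
    F->B: in-degree(B)=2, level(B)>=2
    F->C: in-degree(C)=0, level(C)=2, enqueue
    F->D: in-degree(D)=0, level(D)=2, enqueue
  process C: level=2
    C->B: in-degree(B)=1, level(B)>=3
  process D: level=2
    D->B: in-degree(B)=0, level(B)=3, enqueue
  process B: level=3
All levels: A:0, B:3, C:2, D:2, E:1, F:1
max level = 3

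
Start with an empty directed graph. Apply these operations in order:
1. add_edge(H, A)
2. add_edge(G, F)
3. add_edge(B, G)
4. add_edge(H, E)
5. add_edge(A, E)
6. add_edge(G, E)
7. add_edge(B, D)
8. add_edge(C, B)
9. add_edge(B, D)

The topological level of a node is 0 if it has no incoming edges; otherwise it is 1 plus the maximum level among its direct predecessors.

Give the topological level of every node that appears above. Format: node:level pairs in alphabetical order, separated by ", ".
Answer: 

Op 1: add_edge(H, A). Edges now: 1
Op 2: add_edge(G, F). Edges now: 2
Op 3: add_edge(B, G). Edges now: 3
Op 4: add_edge(H, E). Edges now: 4
Op 5: add_edge(A, E). Edges now: 5
Op 6: add_edge(G, E). Edges now: 6
Op 7: add_edge(B, D). Edges now: 7
Op 8: add_edge(C, B). Edges now: 8
Op 9: add_edge(B, D) (duplicate, no change). Edges now: 8
Compute levels (Kahn BFS):
  sources (in-degree 0): C, H
  process C: level=0
    C->B: in-degree(B)=0, level(B)=1, enqueue
  process H: level=0
    H->A: in-degree(A)=0, level(A)=1, enqueue
    H->E: in-degree(E)=2, level(E)>=1
  process B: level=1
    B->D: in-degree(D)=0, level(D)=2, enqueue
    B->G: in-degree(G)=0, level(G)=2, enqueue
  process A: level=1
    A->E: in-degree(E)=1, level(E)>=2
  process D: level=2
  process G: level=2
    G->E: in-degree(E)=0, level(E)=3, enqueue
    G->F: in-degree(F)=0, level(F)=3, enqueue
  process E: level=3
  process F: level=3
All levels: A:1, B:1, C:0, D:2, E:3, F:3, G:2, H:0

Answer: A:1, B:1, C:0, D:2, E:3, F:3, G:2, H:0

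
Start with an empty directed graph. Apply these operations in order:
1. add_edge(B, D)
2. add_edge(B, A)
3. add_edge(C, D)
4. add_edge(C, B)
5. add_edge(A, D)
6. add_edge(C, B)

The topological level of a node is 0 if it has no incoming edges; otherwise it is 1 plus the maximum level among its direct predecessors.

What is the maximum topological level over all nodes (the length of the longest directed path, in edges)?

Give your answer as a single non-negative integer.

Answer: 3

Derivation:
Op 1: add_edge(B, D). Edges now: 1
Op 2: add_edge(B, A). Edges now: 2
Op 3: add_edge(C, D). Edges now: 3
Op 4: add_edge(C, B). Edges now: 4
Op 5: add_edge(A, D). Edges now: 5
Op 6: add_edge(C, B) (duplicate, no change). Edges now: 5
Compute levels (Kahn BFS):
  sources (in-degree 0): C
  process C: level=0
    C->B: in-degree(B)=0, level(B)=1, enqueue
    C->D: in-degree(D)=2, level(D)>=1
  process B: level=1
    B->A: in-degree(A)=0, level(A)=2, enqueue
    B->D: in-degree(D)=1, level(D)>=2
  process A: level=2
    A->D: in-degree(D)=0, level(D)=3, enqueue
  process D: level=3
All levels: A:2, B:1, C:0, D:3
max level = 3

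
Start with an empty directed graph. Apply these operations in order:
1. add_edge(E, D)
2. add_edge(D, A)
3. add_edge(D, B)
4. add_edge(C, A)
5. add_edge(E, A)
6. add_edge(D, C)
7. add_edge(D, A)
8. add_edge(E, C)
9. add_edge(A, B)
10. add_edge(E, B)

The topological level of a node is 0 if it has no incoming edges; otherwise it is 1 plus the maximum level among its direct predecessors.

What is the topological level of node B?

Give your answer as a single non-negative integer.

Answer: 4

Derivation:
Op 1: add_edge(E, D). Edges now: 1
Op 2: add_edge(D, A). Edges now: 2
Op 3: add_edge(D, B). Edges now: 3
Op 4: add_edge(C, A). Edges now: 4
Op 5: add_edge(E, A). Edges now: 5
Op 6: add_edge(D, C). Edges now: 6
Op 7: add_edge(D, A) (duplicate, no change). Edges now: 6
Op 8: add_edge(E, C). Edges now: 7
Op 9: add_edge(A, B). Edges now: 8
Op 10: add_edge(E, B). Edges now: 9
Compute levels (Kahn BFS):
  sources (in-degree 0): E
  process E: level=0
    E->A: in-degree(A)=2, level(A)>=1
    E->B: in-degree(B)=2, level(B)>=1
    E->C: in-degree(C)=1, level(C)>=1
    E->D: in-degree(D)=0, level(D)=1, enqueue
  process D: level=1
    D->A: in-degree(A)=1, level(A)>=2
    D->B: in-degree(B)=1, level(B)>=2
    D->C: in-degree(C)=0, level(C)=2, enqueue
  process C: level=2
    C->A: in-degree(A)=0, level(A)=3, enqueue
  process A: level=3
    A->B: in-degree(B)=0, level(B)=4, enqueue
  process B: level=4
All levels: A:3, B:4, C:2, D:1, E:0
level(B) = 4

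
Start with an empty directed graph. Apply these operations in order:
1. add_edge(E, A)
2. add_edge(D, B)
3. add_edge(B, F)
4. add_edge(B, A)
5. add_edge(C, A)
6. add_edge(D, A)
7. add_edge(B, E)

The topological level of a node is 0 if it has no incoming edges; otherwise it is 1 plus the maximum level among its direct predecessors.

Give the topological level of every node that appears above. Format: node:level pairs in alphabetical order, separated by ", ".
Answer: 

Answer: A:3, B:1, C:0, D:0, E:2, F:2

Derivation:
Op 1: add_edge(E, A). Edges now: 1
Op 2: add_edge(D, B). Edges now: 2
Op 3: add_edge(B, F). Edges now: 3
Op 4: add_edge(B, A). Edges now: 4
Op 5: add_edge(C, A). Edges now: 5
Op 6: add_edge(D, A). Edges now: 6
Op 7: add_edge(B, E). Edges now: 7
Compute levels (Kahn BFS):
  sources (in-degree 0): C, D
  process C: level=0
    C->A: in-degree(A)=3, level(A)>=1
  process D: level=0
    D->A: in-degree(A)=2, level(A)>=1
    D->B: in-degree(B)=0, level(B)=1, enqueue
  process B: level=1
    B->A: in-degree(A)=1, level(A)>=2
    B->E: in-degree(E)=0, level(E)=2, enqueue
    B->F: in-degree(F)=0, level(F)=2, enqueue
  process E: level=2
    E->A: in-degree(A)=0, level(A)=3, enqueue
  process F: level=2
  process A: level=3
All levels: A:3, B:1, C:0, D:0, E:2, F:2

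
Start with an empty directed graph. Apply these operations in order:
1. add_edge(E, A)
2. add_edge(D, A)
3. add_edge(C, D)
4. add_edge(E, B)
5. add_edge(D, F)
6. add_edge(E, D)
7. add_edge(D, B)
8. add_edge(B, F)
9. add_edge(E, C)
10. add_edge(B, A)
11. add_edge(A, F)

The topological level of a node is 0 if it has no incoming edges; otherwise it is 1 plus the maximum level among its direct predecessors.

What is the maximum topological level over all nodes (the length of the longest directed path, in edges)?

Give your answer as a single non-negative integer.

Op 1: add_edge(E, A). Edges now: 1
Op 2: add_edge(D, A). Edges now: 2
Op 3: add_edge(C, D). Edges now: 3
Op 4: add_edge(E, B). Edges now: 4
Op 5: add_edge(D, F). Edges now: 5
Op 6: add_edge(E, D). Edges now: 6
Op 7: add_edge(D, B). Edges now: 7
Op 8: add_edge(B, F). Edges now: 8
Op 9: add_edge(E, C). Edges now: 9
Op 10: add_edge(B, A). Edges now: 10
Op 11: add_edge(A, F). Edges now: 11
Compute levels (Kahn BFS):
  sources (in-degree 0): E
  process E: level=0
    E->A: in-degree(A)=2, level(A)>=1
    E->B: in-degree(B)=1, level(B)>=1
    E->C: in-degree(C)=0, level(C)=1, enqueue
    E->D: in-degree(D)=1, level(D)>=1
  process C: level=1
    C->D: in-degree(D)=0, level(D)=2, enqueue
  process D: level=2
    D->A: in-degree(A)=1, level(A)>=3
    D->B: in-degree(B)=0, level(B)=3, enqueue
    D->F: in-degree(F)=2, level(F)>=3
  process B: level=3
    B->A: in-degree(A)=0, level(A)=4, enqueue
    B->F: in-degree(F)=1, level(F)>=4
  process A: level=4
    A->F: in-degree(F)=0, level(F)=5, enqueue
  process F: level=5
All levels: A:4, B:3, C:1, D:2, E:0, F:5
max level = 5

Answer: 5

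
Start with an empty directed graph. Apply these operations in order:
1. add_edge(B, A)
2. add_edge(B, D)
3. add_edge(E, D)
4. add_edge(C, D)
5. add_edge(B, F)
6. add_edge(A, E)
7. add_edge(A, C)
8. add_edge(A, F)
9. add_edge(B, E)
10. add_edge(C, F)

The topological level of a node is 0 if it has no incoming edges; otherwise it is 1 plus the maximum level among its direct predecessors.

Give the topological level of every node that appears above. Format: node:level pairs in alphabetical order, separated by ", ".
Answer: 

Op 1: add_edge(B, A). Edges now: 1
Op 2: add_edge(B, D). Edges now: 2
Op 3: add_edge(E, D). Edges now: 3
Op 4: add_edge(C, D). Edges now: 4
Op 5: add_edge(B, F). Edges now: 5
Op 6: add_edge(A, E). Edges now: 6
Op 7: add_edge(A, C). Edges now: 7
Op 8: add_edge(A, F). Edges now: 8
Op 9: add_edge(B, E). Edges now: 9
Op 10: add_edge(C, F). Edges now: 10
Compute levels (Kahn BFS):
  sources (in-degree 0): B
  process B: level=0
    B->A: in-degree(A)=0, level(A)=1, enqueue
    B->D: in-degree(D)=2, level(D)>=1
    B->E: in-degree(E)=1, level(E)>=1
    B->F: in-degree(F)=2, level(F)>=1
  process A: level=1
    A->C: in-degree(C)=0, level(C)=2, enqueue
    A->E: in-degree(E)=0, level(E)=2, enqueue
    A->F: in-degree(F)=1, level(F)>=2
  process C: level=2
    C->D: in-degree(D)=1, level(D)>=3
    C->F: in-degree(F)=0, level(F)=3, enqueue
  process E: level=2
    E->D: in-degree(D)=0, level(D)=3, enqueue
  process F: level=3
  process D: level=3
All levels: A:1, B:0, C:2, D:3, E:2, F:3

Answer: A:1, B:0, C:2, D:3, E:2, F:3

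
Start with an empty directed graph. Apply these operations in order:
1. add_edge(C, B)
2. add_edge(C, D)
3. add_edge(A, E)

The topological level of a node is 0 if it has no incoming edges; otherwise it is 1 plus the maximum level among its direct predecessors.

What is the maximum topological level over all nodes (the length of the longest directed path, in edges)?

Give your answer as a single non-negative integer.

Answer: 1

Derivation:
Op 1: add_edge(C, B). Edges now: 1
Op 2: add_edge(C, D). Edges now: 2
Op 3: add_edge(A, E). Edges now: 3
Compute levels (Kahn BFS):
  sources (in-degree 0): A, C
  process A: level=0
    A->E: in-degree(E)=0, level(E)=1, enqueue
  process C: level=0
    C->B: in-degree(B)=0, level(B)=1, enqueue
    C->D: in-degree(D)=0, level(D)=1, enqueue
  process E: level=1
  process B: level=1
  process D: level=1
All levels: A:0, B:1, C:0, D:1, E:1
max level = 1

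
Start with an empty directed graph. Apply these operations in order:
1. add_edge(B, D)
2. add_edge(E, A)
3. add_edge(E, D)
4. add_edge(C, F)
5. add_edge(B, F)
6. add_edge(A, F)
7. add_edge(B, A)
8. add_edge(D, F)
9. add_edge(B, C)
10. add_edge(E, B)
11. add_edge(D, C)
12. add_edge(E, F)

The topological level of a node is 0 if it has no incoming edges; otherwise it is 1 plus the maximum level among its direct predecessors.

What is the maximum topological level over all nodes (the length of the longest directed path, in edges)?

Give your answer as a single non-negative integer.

Op 1: add_edge(B, D). Edges now: 1
Op 2: add_edge(E, A). Edges now: 2
Op 3: add_edge(E, D). Edges now: 3
Op 4: add_edge(C, F). Edges now: 4
Op 5: add_edge(B, F). Edges now: 5
Op 6: add_edge(A, F). Edges now: 6
Op 7: add_edge(B, A). Edges now: 7
Op 8: add_edge(D, F). Edges now: 8
Op 9: add_edge(B, C). Edges now: 9
Op 10: add_edge(E, B). Edges now: 10
Op 11: add_edge(D, C). Edges now: 11
Op 12: add_edge(E, F). Edges now: 12
Compute levels (Kahn BFS):
  sources (in-degree 0): E
  process E: level=0
    E->A: in-degree(A)=1, level(A)>=1
    E->B: in-degree(B)=0, level(B)=1, enqueue
    E->D: in-degree(D)=1, level(D)>=1
    E->F: in-degree(F)=4, level(F)>=1
  process B: level=1
    B->A: in-degree(A)=0, level(A)=2, enqueue
    B->C: in-degree(C)=1, level(C)>=2
    B->D: in-degree(D)=0, level(D)=2, enqueue
    B->F: in-degree(F)=3, level(F)>=2
  process A: level=2
    A->F: in-degree(F)=2, level(F)>=3
  process D: level=2
    D->C: in-degree(C)=0, level(C)=3, enqueue
    D->F: in-degree(F)=1, level(F)>=3
  process C: level=3
    C->F: in-degree(F)=0, level(F)=4, enqueue
  process F: level=4
All levels: A:2, B:1, C:3, D:2, E:0, F:4
max level = 4

Answer: 4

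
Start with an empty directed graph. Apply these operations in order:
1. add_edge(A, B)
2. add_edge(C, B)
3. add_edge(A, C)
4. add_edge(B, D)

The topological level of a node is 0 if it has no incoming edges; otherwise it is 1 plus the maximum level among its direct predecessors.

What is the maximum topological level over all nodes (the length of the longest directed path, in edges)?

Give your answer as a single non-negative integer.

Answer: 3

Derivation:
Op 1: add_edge(A, B). Edges now: 1
Op 2: add_edge(C, B). Edges now: 2
Op 3: add_edge(A, C). Edges now: 3
Op 4: add_edge(B, D). Edges now: 4
Compute levels (Kahn BFS):
  sources (in-degree 0): A
  process A: level=0
    A->B: in-degree(B)=1, level(B)>=1
    A->C: in-degree(C)=0, level(C)=1, enqueue
  process C: level=1
    C->B: in-degree(B)=0, level(B)=2, enqueue
  process B: level=2
    B->D: in-degree(D)=0, level(D)=3, enqueue
  process D: level=3
All levels: A:0, B:2, C:1, D:3
max level = 3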